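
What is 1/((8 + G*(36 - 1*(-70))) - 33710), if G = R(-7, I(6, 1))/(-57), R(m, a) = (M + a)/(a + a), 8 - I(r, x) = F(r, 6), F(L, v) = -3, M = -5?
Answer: -209/7043824 ≈ -2.9671e-5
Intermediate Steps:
I(r, x) = 11 (I(r, x) = 8 - 1*(-3) = 8 + 3 = 11)
R(m, a) = (-5 + a)/(2*a) (R(m, a) = (-5 + a)/(a + a) = (-5 + a)/((2*a)) = (-5 + a)*(1/(2*a)) = (-5 + a)/(2*a))
G = -1/209 (G = ((½)*(-5 + 11)/11)/(-57) = ((½)*(1/11)*6)*(-1/57) = (3/11)*(-1/57) = -1/209 ≈ -0.0047847)
1/((8 + G*(36 - 1*(-70))) - 33710) = 1/((8 - (36 - 1*(-70))/209) - 33710) = 1/((8 - (36 + 70)/209) - 33710) = 1/((8 - 1/209*106) - 33710) = 1/((8 - 106/209) - 33710) = 1/(1566/209 - 33710) = 1/(-7043824/209) = -209/7043824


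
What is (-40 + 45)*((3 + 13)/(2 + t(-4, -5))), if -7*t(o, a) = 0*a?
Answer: 40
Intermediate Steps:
t(o, a) = 0 (t(o, a) = -0*a = -⅐*0 = 0)
(-40 + 45)*((3 + 13)/(2 + t(-4, -5))) = (-40 + 45)*((3 + 13)/(2 + 0)) = 5*(16/2) = 5*(16*(½)) = 5*8 = 40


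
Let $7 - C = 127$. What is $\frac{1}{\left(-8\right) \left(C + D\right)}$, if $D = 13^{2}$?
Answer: $- \frac{1}{392} \approx -0.002551$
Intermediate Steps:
$C = -120$ ($C = 7 - 127 = -120$)
$D = 169$
$\frac{1}{\left(-8\right) \left(C + D\right)} = \frac{1}{\left(-8\right) \left(-120 + 169\right)} = \frac{1}{\left(-8\right) 49} = \frac{1}{-392} = - \frac{1}{392}$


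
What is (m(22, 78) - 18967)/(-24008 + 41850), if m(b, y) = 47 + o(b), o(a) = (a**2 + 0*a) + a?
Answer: -837/811 ≈ -1.0321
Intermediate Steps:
o(a) = a + a**2 (o(a) = (a**2 + 0) + a = a**2 + a = a + a**2)
m(b, y) = 47 + b*(1 + b)
(m(22, 78) - 18967)/(-24008 + 41850) = ((47 + 22*(1 + 22)) - 18967)/(-24008 + 41850) = ((47 + 22*23) - 18967)/17842 = ((47 + 506) - 18967)*(1/17842) = (553 - 18967)*(1/17842) = -18414*1/17842 = -837/811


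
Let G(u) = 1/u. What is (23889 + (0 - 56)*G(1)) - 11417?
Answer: 12416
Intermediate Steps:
(23889 + (0 - 56)*G(1)) - 11417 = (23889 + (0 - 56)/1) - 11417 = (23889 - 56*1) - 11417 = (23889 - 56) - 11417 = 23833 - 11417 = 12416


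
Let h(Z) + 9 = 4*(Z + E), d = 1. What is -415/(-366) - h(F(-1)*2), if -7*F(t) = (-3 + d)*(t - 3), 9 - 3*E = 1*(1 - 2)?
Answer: 15227/2562 ≈ 5.9434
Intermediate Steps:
E = 10/3 (E = 3 - (1 - 2)/3 = 3 - (-1)/3 = 3 - ⅓*(-1) = 3 + ⅓ = 10/3 ≈ 3.3333)
F(t) = -6/7 + 2*t/7 (F(t) = -(-3 + 1)*(t - 3)/7 = -(-2)*(-3 + t)/7 = -(6 - 2*t)/7 = -6/7 + 2*t/7)
h(Z) = 13/3 + 4*Z (h(Z) = -9 + 4*(Z + 10/3) = -9 + 4*(10/3 + Z) = -9 + (40/3 + 4*Z) = 13/3 + 4*Z)
-415/(-366) - h(F(-1)*2) = -415/(-366) - (13/3 + 4*((-6/7 + (2/7)*(-1))*2)) = -415*(-1/366) - (13/3 + 4*((-6/7 - 2/7)*2)) = 415/366 - (13/3 + 4*(-8/7*2)) = 415/366 - (13/3 + 4*(-16/7)) = 415/366 - (13/3 - 64/7) = 415/366 - 1*(-101/21) = 415/366 + 101/21 = 15227/2562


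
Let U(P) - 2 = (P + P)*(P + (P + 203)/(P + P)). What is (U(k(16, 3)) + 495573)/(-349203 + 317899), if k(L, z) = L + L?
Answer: -248929/15652 ≈ -15.904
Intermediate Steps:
k(L, z) = 2*L
U(P) = 2 + 2*P*(P + (203 + P)/(2*P)) (U(P) = 2 + (P + P)*(P + (P + 203)/(P + P)) = 2 + (2*P)*(P + (203 + P)/((2*P))) = 2 + (2*P)*(P + (203 + P)*(1/(2*P))) = 2 + (2*P)*(P + (203 + P)/(2*P)) = 2 + 2*P*(P + (203 + P)/(2*P)))
(U(k(16, 3)) + 495573)/(-349203 + 317899) = ((205 + 2*16 + 2*(2*16)²) + 495573)/(-349203 + 317899) = ((205 + 32 + 2*32²) + 495573)/(-31304) = ((205 + 32 + 2*1024) + 495573)*(-1/31304) = ((205 + 32 + 2048) + 495573)*(-1/31304) = (2285 + 495573)*(-1/31304) = 497858*(-1/31304) = -248929/15652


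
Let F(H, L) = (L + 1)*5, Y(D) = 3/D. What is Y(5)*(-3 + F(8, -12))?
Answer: -174/5 ≈ -34.800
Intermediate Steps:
F(H, L) = 5 + 5*L (F(H, L) = (1 + L)*5 = 5 + 5*L)
Y(5)*(-3 + F(8, -12)) = (3/5)*(-3 + (5 + 5*(-12))) = (3*(⅕))*(-3 + (5 - 60)) = 3*(-3 - 55)/5 = (⅗)*(-58) = -174/5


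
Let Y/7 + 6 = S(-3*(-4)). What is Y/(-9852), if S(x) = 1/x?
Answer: 497/118224 ≈ 0.0042039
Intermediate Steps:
Y = -497/12 (Y = -42 + 7/((-3*(-4))) = -42 + 7/12 = -497/12 ≈ -41.417)
Y/(-9852) = -497/12/(-9852) = -497/12*(-1/9852) = 497/118224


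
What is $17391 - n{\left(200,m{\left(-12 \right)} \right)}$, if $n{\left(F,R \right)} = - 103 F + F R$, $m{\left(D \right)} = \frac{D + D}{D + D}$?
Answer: $37791$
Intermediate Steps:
$m{\left(D \right)} = 1$ ($m{\left(D \right)} = \frac{2 D}{2 D} = 2 D \frac{1}{2 D} = 1$)
$17391 - n{\left(200,m{\left(-12 \right)} \right)} = 17391 - 200 \left(-103 + 1\right) = 17391 - 200 \left(-102\right) = 17391 - -20400 = 17391 + 20400 = 37791$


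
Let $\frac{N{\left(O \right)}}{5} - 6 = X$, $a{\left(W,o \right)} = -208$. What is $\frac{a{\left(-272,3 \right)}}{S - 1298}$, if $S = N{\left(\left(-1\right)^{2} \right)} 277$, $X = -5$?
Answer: $- \frac{208}{87} \approx -2.3908$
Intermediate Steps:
$N{\left(O \right)} = 5$ ($N{\left(O \right)} = 30 + 5 \left(-5\right) = 30 - 25 = 5$)
$S = 1385$ ($S = 5 \cdot 277 = 1385$)
$\frac{a{\left(-272,3 \right)}}{S - 1298} = - \frac{208}{1385 - 1298} = - \frac{208}{87}$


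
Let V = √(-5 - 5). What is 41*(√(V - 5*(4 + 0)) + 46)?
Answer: 1886 + 41*√(-20 + I*√10) ≈ 1900.5 + 183.93*I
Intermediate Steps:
V = I*√10 (V = √(-10) = I*√10 ≈ 3.1623*I)
41*(√(V - 5*(4 + 0)) + 46) = 41*(√(I*√10 - 5*(4 + 0)) + 46) = 41*(√(I*√10 - 5*4) + 46) = 41*(√(I*√10 - 20) + 46) = 41*(√(-20 + I*√10) + 46) = 41*(46 + √(-20 + I*√10)) = 1886 + 41*√(-20 + I*√10)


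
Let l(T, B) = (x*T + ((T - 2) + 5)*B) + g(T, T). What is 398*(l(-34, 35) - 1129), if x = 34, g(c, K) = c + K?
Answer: -1368324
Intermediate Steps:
g(c, K) = K + c
l(T, B) = 36*T + B*(3 + T) (l(T, B) = (34*T + ((T - 2) + 5)*B) + (T + T) = (34*T + ((-2 + T) + 5)*B) + 2*T = (34*T + (3 + T)*B) + 2*T = (34*T + B*(3 + T)) + 2*T = 36*T + B*(3 + T))
398*(l(-34, 35) - 1129) = 398*((3*35 + 36*(-34) + 35*(-34)) - 1129) = 398*((105 - 1224 - 1190) - 1129) = 398*(-2309 - 1129) = 398*(-3438) = -1368324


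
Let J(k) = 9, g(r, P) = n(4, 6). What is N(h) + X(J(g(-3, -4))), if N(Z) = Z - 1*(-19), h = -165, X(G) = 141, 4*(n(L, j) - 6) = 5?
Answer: -5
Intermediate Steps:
n(L, j) = 29/4 (n(L, j) = 6 + (¼)*5 = 6 + 5/4 = 29/4)
g(r, P) = 29/4
N(Z) = 19 + Z (N(Z) = Z + 19 = 19 + Z)
N(h) + X(J(g(-3, -4))) = (19 - 165) + 141 = -146 + 141 = -5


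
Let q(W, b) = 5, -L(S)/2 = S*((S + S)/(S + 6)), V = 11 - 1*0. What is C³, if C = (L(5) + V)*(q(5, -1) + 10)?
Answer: 31255875/1331 ≈ 23483.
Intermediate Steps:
V = 11 (V = 11 + 0 = 11)
L(S) = -4*S²/(6 + S) (L(S) = -2*S*(S + S)/(S + 6) = -2*S*(2*S)/(6 + S) = -2*S*2*S/(6 + S) = -4*S²/(6 + S))
C = 315/11 (C = (-4*5²/(6 + 5) + 11)*(5 + 10) = (-4*25/11 + 11)*15 = (-4*25*1/11 + 11)*15 = (-100/11 + 11)*15 = (21/11)*15 = 315/11 ≈ 28.636)
C³ = (315/11)³ = 31255875/1331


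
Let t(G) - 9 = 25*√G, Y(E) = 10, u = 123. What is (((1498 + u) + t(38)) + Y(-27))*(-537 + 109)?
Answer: -701920 - 10700*√38 ≈ -7.6788e+5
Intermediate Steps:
t(G) = 9 + 25*√G
(((1498 + u) + t(38)) + Y(-27))*(-537 + 109) = (((1498 + 123) + (9 + 25*√38)) + 10)*(-537 + 109) = ((1621 + (9 + 25*√38)) + 10)*(-428) = ((1630 + 25*√38) + 10)*(-428) = (1640 + 25*√38)*(-428) = -701920 - 10700*√38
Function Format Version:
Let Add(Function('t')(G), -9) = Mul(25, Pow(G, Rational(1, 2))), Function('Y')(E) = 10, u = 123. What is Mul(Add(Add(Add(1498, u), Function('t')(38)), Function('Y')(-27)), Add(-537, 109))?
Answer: Add(-701920, Mul(-10700, Pow(38, Rational(1, 2)))) ≈ -7.6788e+5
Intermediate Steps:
Function('t')(G) = Add(9, Mul(25, Pow(G, Rational(1, 2))))
Mul(Add(Add(Add(1498, u), Function('t')(38)), Function('Y')(-27)), Add(-537, 109)) = Mul(Add(Add(Add(1498, 123), Add(9, Mul(25, Pow(38, Rational(1, 2))))), 10), Add(-537, 109)) = Mul(Add(Add(1621, Add(9, Mul(25, Pow(38, Rational(1, 2))))), 10), -428) = Mul(Add(Add(1630, Mul(25, Pow(38, Rational(1, 2)))), 10), -428) = Mul(Add(1640, Mul(25, Pow(38, Rational(1, 2)))), -428) = Add(-701920, Mul(-10700, Pow(38, Rational(1, 2))))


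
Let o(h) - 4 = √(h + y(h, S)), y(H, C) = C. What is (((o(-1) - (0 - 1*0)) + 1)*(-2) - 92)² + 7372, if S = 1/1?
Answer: 17776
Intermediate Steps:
S = 1
o(h) = 4 + √(1 + h) (o(h) = 4 + √(h + 1) = 4 + √(1 + h))
(((o(-1) - (0 - 1*0)) + 1)*(-2) - 92)² + 7372 = ((((4 + √(1 - 1)) - (0 - 1*0)) + 1)*(-2) - 92)² + 7372 = ((((4 + √0) - (0 + 0)) + 1)*(-2) - 92)² + 7372 = ((((4 + 0) - 1*0) + 1)*(-2) - 92)² + 7372 = (((4 + 0) + 1)*(-2) - 92)² + 7372 = ((4 + 1)*(-2) - 92)² + 7372 = (5*(-2) - 92)² + 7372 = (-10 - 92)² + 7372 = (-102)² + 7372 = 10404 + 7372 = 17776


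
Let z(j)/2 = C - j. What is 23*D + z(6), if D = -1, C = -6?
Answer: -47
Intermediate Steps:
z(j) = -12 - 2*j (z(j) = 2*(-6 - j) = -12 - 2*j)
23*D + z(6) = 23*(-1) + (-12 - 2*6) = -23 + (-12 - 12) = -23 - 24 = -47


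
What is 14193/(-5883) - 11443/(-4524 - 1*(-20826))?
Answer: -99564485/31968222 ≈ -3.1145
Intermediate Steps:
14193/(-5883) - 11443/(-4524 - 1*(-20826)) = 14193*(-1/5883) - 11443/(-4524 + 20826) = -4731/1961 - 11443/16302 = -99564485/31968222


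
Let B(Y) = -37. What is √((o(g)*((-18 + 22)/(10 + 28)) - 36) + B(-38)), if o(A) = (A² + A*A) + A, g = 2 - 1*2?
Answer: I*√73 ≈ 8.544*I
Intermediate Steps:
g = 0 (g = 2 - 2 = 0)
o(A) = A + 2*A² (o(A) = (A² + A²) + A = 2*A² + A = A + 2*A²)
√((o(g)*((-18 + 22)/(10 + 28)) - 36) + B(-38)) = √(((0*(1 + 2*0))*((-18 + 22)/(10 + 28)) - 36) - 37) = √(((0*(1 + 0))*(4/38) - 36) - 37) = √(((0*1)*(4*(1/38)) - 36) - 37) = √((0*(2/19) - 36) - 37) = √((0 - 36) - 37) = √(-36 - 37) = √(-73) = I*√73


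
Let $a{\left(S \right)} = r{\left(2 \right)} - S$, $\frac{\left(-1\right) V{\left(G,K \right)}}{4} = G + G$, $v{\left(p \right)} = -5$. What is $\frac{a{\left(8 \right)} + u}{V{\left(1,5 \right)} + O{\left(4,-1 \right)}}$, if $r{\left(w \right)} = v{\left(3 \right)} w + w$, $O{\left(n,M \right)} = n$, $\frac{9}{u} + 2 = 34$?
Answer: $\frac{503}{128} \approx 3.9297$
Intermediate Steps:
$u = \frac{9}{32}$ ($u = \frac{9}{-2 + 34} = \frac{9}{32} \approx 0.28125$)
$r{\left(w \right)} = - 4 w$ ($r{\left(w \right)} = - 5 w + w = - 4 w$)
$V{\left(G,K \right)} = - 8 G$ ($V{\left(G,K \right)} = - 4 \left(G + G\right) = - 4 \cdot 2 G = - 8 G$)
$a{\left(S \right)} = -8 - S$ ($a{\left(S \right)} = \left(-4\right) 2 - S = -8 - S$)
$\frac{a{\left(8 \right)} + u}{V{\left(1,5 \right)} + O{\left(4,-1 \right)}} = \frac{\left(-8 - 8\right) + \frac{9}{32}}{\left(-8\right) 1 + 4} = \frac{\left(-8 - 8\right) + \frac{9}{32}}{-8 + 4} = \frac{-16 + \frac{9}{32}}{-4} = \left(- \frac{503}{32}\right) \left(- \frac{1}{4}\right) = \frac{503}{128}$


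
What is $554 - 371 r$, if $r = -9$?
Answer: $3893$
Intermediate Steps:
$554 - 371 r = 554 - 371 \left(-9\right) = 554 - -3339 = 554 + 3339 = 3893$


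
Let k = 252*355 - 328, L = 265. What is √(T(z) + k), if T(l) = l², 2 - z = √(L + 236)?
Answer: √(89637 - 4*√501) ≈ 299.24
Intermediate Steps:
z = 2 - √501 (z = 2 - √(265 + 236) = 2 - √501 ≈ -20.383)
k = 89132 (k = 89460 - 328 = 89132)
√(T(z) + k) = √((2 - √501)² + 89132) = √(89132 + (2 - √501)²)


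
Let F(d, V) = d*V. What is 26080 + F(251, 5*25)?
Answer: 57455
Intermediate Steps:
F(d, V) = V*d
26080 + F(251, 5*25) = 26080 + (5*25)*251 = 26080 + 125*251 = 26080 + 31375 = 57455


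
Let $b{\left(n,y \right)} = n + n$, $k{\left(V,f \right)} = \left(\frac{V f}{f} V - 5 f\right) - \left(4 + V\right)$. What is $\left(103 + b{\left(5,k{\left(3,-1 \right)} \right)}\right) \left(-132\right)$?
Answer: $-14916$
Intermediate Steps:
$k{\left(V,f \right)} = -4 + V^{2} - V - 5 f$ ($k{\left(V,f \right)} = \left(V V - 5 f\right) - \left(4 + V\right) = \left(V^{2} - 5 f\right) - \left(4 + V\right) = -4 + V^{2} - V - 5 f$)
$b{\left(n,y \right)} = 2 n$
$\left(103 + b{\left(5,k{\left(3,-1 \right)} \right)}\right) \left(-132\right) = \left(103 + 2 \cdot 5\right) \left(-132\right) = \left(103 + 10\right) \left(-132\right) = 113 \left(-132\right) = -14916$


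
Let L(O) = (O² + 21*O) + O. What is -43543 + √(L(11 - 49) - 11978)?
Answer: -43543 + I*√11370 ≈ -43543.0 + 106.63*I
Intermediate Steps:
L(O) = O² + 22*O
-43543 + √(L(11 - 49) - 11978) = -43543 + √((11 - 49)*(22 + (11 - 49)) - 11978) = -43543 + √(-38*(22 - 38) - 11978) = -43543 + √(-38*(-16) - 11978) = -43543 + √(608 - 11978) = -43543 + √(-11370) = -43543 + I*√11370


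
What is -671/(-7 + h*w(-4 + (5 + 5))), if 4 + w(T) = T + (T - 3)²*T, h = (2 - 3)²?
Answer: -671/49 ≈ -13.694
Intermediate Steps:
h = 1 (h = (-1)² = 1)
w(T) = -4 + T + T*(-3 + T)² (w(T) = -4 + (T + (T - 3)²*T) = -4 + (T + (-3 + T)²*T) = -4 + (T + T*(-3 + T)²) = -4 + T + T*(-3 + T)²)
-671/(-7 + h*w(-4 + (5 + 5))) = -671/(-7 + 1*(-4 + (-4 + (5 + 5)) + (-4 + (5 + 5))*(-3 + (-4 + (5 + 5)))²)) = -671/(-7 + 1*(-4 + (-4 + 10) + (-4 + 10)*(-3 + (-4 + 10))²)) = -671/(-7 + 1*(-4 + 6 + 6*(-3 + 6)²)) = -671/(-7 + 1*(-4 + 6 + 6*3²)) = -671/(-7 + 1*(-4 + 6 + 6*9)) = -671/(-7 + 1*(-4 + 6 + 54)) = -671/(-7 + 1*56) = -671/(-7 + 56) = -671/49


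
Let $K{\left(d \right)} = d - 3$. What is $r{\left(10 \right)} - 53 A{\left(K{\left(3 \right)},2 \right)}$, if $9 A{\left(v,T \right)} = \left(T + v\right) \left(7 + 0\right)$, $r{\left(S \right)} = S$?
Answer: $- \frac{652}{9} \approx -72.444$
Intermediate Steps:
$K{\left(d \right)} = -3 + d$ ($K{\left(d \right)} = d - 3 = -3 + d$)
$A{\left(v,T \right)} = \frac{7 T}{9} + \frac{7 v}{9}$ ($A{\left(v,T \right)} = \frac{\left(T + v\right) \left(7 + 0\right)}{9} = \frac{\left(T + v\right) 7}{9} = \frac{7 T + 7 v}{9} = \frac{7 T}{9} + \frac{7 v}{9}$)
$r{\left(10 \right)} - 53 A{\left(K{\left(3 \right)},2 \right)} = 10 - 53 \left(\frac{7}{9} \cdot 2 + \frac{7 \left(-3 + 3\right)}{9}\right) = 10 - 53 \left(\frac{14}{9} + \frac{7}{9} \cdot 0\right) = 10 - 53 \left(\frac{14}{9} + 0\right) = 10 - \frac{742}{9} = - \frac{652}{9}$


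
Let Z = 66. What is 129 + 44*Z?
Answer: 3033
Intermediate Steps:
129 + 44*Z = 129 + 44*66 = 129 + 2904 = 3033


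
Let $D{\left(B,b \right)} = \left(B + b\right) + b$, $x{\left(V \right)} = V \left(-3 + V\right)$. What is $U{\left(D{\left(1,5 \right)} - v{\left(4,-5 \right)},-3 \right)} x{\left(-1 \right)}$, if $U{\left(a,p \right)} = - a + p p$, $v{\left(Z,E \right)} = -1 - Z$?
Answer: $-28$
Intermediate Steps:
$D{\left(B,b \right)} = B + 2 b$
$U{\left(a,p \right)} = p^{2} - a$ ($U{\left(a,p \right)} = - a + p^{2} = p^{2} - a$)
$U{\left(D{\left(1,5 \right)} - v{\left(4,-5 \right)},-3 \right)} x{\left(-1 \right)} = \left(\left(-3\right)^{2} - \left(\left(1 + 2 \cdot 5\right) - \left(-1 - 4\right)\right)\right) \left(- (-3 - 1)\right) = \left(9 - \left(\left(1 + 10\right) - \left(-1 - 4\right)\right)\right) \left(\left(-1\right) \left(-4\right)\right) = \left(9 - \left(11 - -5\right)\right) 4 = \left(9 - \left(11 + 5\right)\right) 4 = \left(9 - 16\right) 4 = \left(-7\right) 4 = -28$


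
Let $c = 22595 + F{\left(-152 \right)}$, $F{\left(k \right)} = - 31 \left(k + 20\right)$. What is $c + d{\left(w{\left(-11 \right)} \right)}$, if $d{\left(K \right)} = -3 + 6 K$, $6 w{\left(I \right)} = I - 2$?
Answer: $26671$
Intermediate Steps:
$F{\left(k \right)} = -620 - 31 k$ ($F{\left(k \right)} = - 31 \left(20 + k\right) = -620 - 31 k$)
$w{\left(I \right)} = - \frac{1}{3} + \frac{I}{6}$ ($w{\left(I \right)} = \frac{I - 2}{6} = \frac{-2 + I}{6} = - \frac{1}{3} + \frac{I}{6}$)
$c = 26687$ ($c = 22595 - -4092 = 22595 + \left(-620 + 4712\right) = 22595 + 4092 = 26687$)
$c + d{\left(w{\left(-11 \right)} \right)} = 26687 + \left(-3 + 6 \left(- \frac{1}{3} + \frac{1}{6} \left(-11\right)\right)\right) = 26687 + \left(-3 + 6 \left(- \frac{1}{3} - \frac{11}{6}\right)\right) = 26687 + \left(-3 + 6 \left(- \frac{13}{6}\right)\right) = 26687 - 16 = 26671$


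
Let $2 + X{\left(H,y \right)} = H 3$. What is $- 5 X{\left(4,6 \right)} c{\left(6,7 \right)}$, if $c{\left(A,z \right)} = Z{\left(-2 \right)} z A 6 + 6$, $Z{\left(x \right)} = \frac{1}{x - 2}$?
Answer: $2850$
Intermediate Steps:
$X{\left(H,y \right)} = -2 + 3 H$ ($X{\left(H,y \right)} = -2 + H 3 = -2 + 3 H$)
$Z{\left(x \right)} = \frac{1}{-2 + x}$
$c{\left(A,z \right)} = 6 - \frac{3 A z}{2}$ ($c{\left(A,z \right)} = \frac{z A 6}{-2 - 2} + 6 = \frac{A z 6}{-4} + 6 = - \frac{6 A z}{4} + 6 = - \frac{3 A z}{2} + 6 = 6 - \frac{3 A z}{2}$)
$- 5 X{\left(4,6 \right)} c{\left(6,7 \right)} = - 5 \left(-2 + 3 \cdot 4\right) \left(6 - 9 \cdot 7\right) = - 5 \left(-2 + 12\right) \left(6 - 63\right) = \left(-5\right) 10 \left(-57\right) = \left(-50\right) \left(-57\right) = 2850$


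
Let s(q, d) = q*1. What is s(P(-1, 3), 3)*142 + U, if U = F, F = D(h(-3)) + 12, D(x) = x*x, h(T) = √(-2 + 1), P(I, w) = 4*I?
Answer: -557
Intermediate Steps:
h(T) = I (h(T) = √(-1) = I)
D(x) = x²
s(q, d) = q
F = 11 (F = I² + 12 = -1 + 12 = 11)
U = 11
s(P(-1, 3), 3)*142 + U = (4*(-1))*142 + 11 = -4*142 + 11 = -568 + 11 = -557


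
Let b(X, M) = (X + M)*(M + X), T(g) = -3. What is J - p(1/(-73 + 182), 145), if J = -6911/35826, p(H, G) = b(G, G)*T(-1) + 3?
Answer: 9038785411/35826 ≈ 2.5230e+5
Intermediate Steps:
b(X, M) = (M + X)**2 (b(X, M) = (M + X)*(M + X) = (M + X)**2)
p(H, G) = 3 - 12*G**2 (p(H, G) = (G + G)**2*(-3) + 3 = (2*G)**2*(-3) + 3 = (4*G**2)*(-3) + 3 = -12*G**2 + 3 = 3 - 12*G**2)
J = -6911/35826 (J = -6911*1/35826 = -6911/35826 ≈ -0.19290)
J - p(1/(-73 + 182), 145) = -6911/35826 - (3 - 12*145**2) = -6911/35826 - (3 - 12*21025) = -6911/35826 - (3 - 252300) = -6911/35826 - 1*(-252297) = -6911/35826 + 252297 = 9038785411/35826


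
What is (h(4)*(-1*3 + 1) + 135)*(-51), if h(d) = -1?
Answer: -6987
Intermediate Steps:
(h(4)*(-1*3 + 1) + 135)*(-51) = (-(-1*3 + 1) + 135)*(-51) = (-(-3 + 1) + 135)*(-51) = (-1*(-2) + 135)*(-51) = (2 + 135)*(-51) = 137*(-51) = -6987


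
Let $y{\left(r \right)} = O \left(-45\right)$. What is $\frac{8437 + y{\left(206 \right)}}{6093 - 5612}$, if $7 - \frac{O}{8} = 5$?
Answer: $\frac{7717}{481} \approx 16.044$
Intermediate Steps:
$O = 16$ ($O = 56 - 40 = 16$)
$y{\left(r \right)} = -720$ ($y{\left(r \right)} = 16 \left(-45\right) = -720$)
$\frac{8437 + y{\left(206 \right)}}{6093 - 5612} = \frac{8437 - 720}{6093 - 5612} = \frac{7717}{481}$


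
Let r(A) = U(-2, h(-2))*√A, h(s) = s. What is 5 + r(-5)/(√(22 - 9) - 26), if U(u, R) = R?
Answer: 5 + 2*I*√65/663 + 4*I*√5/51 ≈ 5.0 + 0.1997*I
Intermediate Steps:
r(A) = -2*√A
5 + r(-5)/(√(22 - 9) - 26) = 5 + (-2*I*√5)/(√(22 - 9) - 26) = 5 + (-2*I*√5)/(√13 - 26) = 5 + (-2*I*√5)/(-26 + √13) = 5 - 2*I*√5/(-26 + √13)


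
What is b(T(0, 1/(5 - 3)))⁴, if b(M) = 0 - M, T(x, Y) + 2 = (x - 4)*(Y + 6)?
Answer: 614656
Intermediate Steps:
T(x, Y) = -2 + (-4 + x)*(6 + Y) (T(x, Y) = -2 + (x - 4)*(Y + 6) = -2 + (-4 + x)*(6 + Y))
b(M) = -M
b(T(0, 1/(5 - 3)))⁴ = (-(-26 - 4/(5 - 3) + 6*0 + 0/(5 - 3)))⁴ = (-(-26 - 4/2 + 0 + 0/2))⁴ = (-(-26 - 4*½ + 0 + (½)*0))⁴ = (-(-26 - 2 + 0 + 0))⁴ = (-1*(-28))⁴ = 28⁴ = 614656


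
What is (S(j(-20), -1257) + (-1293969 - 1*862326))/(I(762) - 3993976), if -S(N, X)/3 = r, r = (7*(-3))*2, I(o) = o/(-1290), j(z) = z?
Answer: 154525445/286234989 ≈ 0.53986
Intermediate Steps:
I(o) = -o/1290 (I(o) = o*(-1/1290) = -o/1290)
r = -42 (r = -21*2 = -42)
S(N, X) = 126 (S(N, X) = -3*(-42) = 126)
(S(j(-20), -1257) + (-1293969 - 1*862326))/(I(762) - 3993976) = (126 + (-1293969 - 1*862326))/(-1/1290*762 - 3993976) = (126 + (-1293969 - 862326))/(-127/215 - 3993976) = (126 - 2156295)/(-858704967/215) = -2156169*(-215/858704967) = 154525445/286234989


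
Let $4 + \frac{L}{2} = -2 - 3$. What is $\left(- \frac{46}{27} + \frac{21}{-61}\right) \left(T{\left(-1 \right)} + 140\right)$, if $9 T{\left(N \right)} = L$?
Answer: $- \frac{155158}{549} \approx -282.62$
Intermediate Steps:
$L = -18$ ($L = -8 + 2 \left(-2 - 3\right) = -8 + 2 \left(-5\right) = -8 - 10 = -18$)
$T{\left(N \right)} = -2$ ($T{\left(N \right)} = \frac{1}{9} \left(-18\right) = -2$)
$\left(- \frac{46}{27} + \frac{21}{-61}\right) \left(T{\left(-1 \right)} + 140\right) = \left(- \frac{46}{27} + \frac{21}{-61}\right) \left(-2 + 140\right) = \left(\left(-46\right) \frac{1}{27} + 21 \left(- \frac{1}{61}\right)\right) 138 = \left(- \frac{46}{27} - \frac{21}{61}\right) 138 = \left(- \frac{3373}{1647}\right) 138 = - \frac{155158}{549}$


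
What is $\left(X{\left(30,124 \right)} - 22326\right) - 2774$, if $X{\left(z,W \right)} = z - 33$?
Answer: $-25103$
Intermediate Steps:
$X{\left(z,W \right)} = -33 + z$ ($X{\left(z,W \right)} = z - 33 = -33 + z$)
$\left(X{\left(30,124 \right)} - 22326\right) - 2774 = \left(\left(-33 + 30\right) - 22326\right) - 2774 = \left(-3 - 22326\right) - 2774 = -22329 - 2774 = -25103$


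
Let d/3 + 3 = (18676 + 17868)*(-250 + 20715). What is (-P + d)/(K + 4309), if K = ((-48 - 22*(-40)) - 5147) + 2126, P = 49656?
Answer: 448713843/424 ≈ 1.0583e+6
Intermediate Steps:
d = 2243618871 (d = -9 + 3*((18676 + 17868)*(-250 + 20715)) = -9 + 3*(36544*20465) = -9 + 3*747872960 = -9 + 2243618880 = 2243618871)
K = -2189 (K = ((-48 + 880) - 5147) + 2126 = (832 - 5147) + 2126 = -4315 + 2126 = -2189)
(-P + d)/(K + 4309) = (-1*49656 + 2243618871)/(-2189 + 4309) = (-49656 + 2243618871)/2120 = 2243569215*(1/2120) = 448713843/424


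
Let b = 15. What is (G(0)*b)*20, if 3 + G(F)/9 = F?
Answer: -8100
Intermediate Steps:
G(F) = -27 + 9*F
(G(0)*b)*20 = ((-27 + 9*0)*15)*20 = ((-27 + 0)*15)*20 = -27*15*20 = -405*20 = -8100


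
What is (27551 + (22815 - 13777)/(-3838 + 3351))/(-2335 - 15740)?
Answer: -4469433/2934175 ≈ -1.5232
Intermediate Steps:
(27551 + (22815 - 13777)/(-3838 + 3351))/(-2335 - 15740) = (27551 + 9038/(-487))/(-18075) = (27551 + 9038*(-1/487))*(-1/18075) = (27551 - 9038/487)*(-1/18075) = (13408299/487)*(-1/18075) = -4469433/2934175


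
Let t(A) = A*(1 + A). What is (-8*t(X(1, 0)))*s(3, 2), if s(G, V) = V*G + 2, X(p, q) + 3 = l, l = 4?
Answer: -128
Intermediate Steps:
X(p, q) = 1 (X(p, q) = -3 + 4 = 1)
s(G, V) = 2 + G*V (s(G, V) = G*V + 2 = 2 + G*V)
(-8*t(X(1, 0)))*s(3, 2) = (-8*(1 + 1))*(2 + 3*2) = (-8*2)*(2 + 6) = -8*2*8 = -16*8 = -128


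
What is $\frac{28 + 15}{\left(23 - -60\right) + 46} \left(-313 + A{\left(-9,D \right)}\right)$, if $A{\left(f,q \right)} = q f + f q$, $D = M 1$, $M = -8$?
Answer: $- \frac{169}{3} \approx -56.333$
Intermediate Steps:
$D = -8$ ($D = \left(-8\right) 1 = -8$)
$A{\left(f,q \right)} = 2 f q$ ($A{\left(f,q \right)} = f q + f q = 2 f q$)
$\frac{28 + 15}{\left(23 - -60\right) + 46} \left(-313 + A{\left(-9,D \right)}\right) = \frac{28 + 15}{\left(23 - -60\right) + 46} \left(-313 + 2 \left(-9\right) \left(-8\right)\right) = \frac{43}{\left(23 + 60\right) + 46} \left(-313 + 144\right) = \frac{43}{83 + 46} \left(-169\right) = \frac{43}{129} \left(-169\right) = 43 \cdot \frac{1}{129} \left(-169\right) = \frac{1}{3} \left(-169\right) = - \frac{169}{3}$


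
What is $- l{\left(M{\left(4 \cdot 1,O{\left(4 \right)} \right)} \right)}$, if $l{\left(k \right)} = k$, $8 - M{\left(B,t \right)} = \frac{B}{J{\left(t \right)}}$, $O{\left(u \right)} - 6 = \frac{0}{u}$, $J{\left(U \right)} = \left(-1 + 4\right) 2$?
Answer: $- \frac{22}{3} \approx -7.3333$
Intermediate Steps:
$J{\left(U \right)} = 6$ ($J{\left(U \right)} = 3 \cdot 2 = 6$)
$O{\left(u \right)} = 6$ ($O{\left(u \right)} = 6 + \frac{0}{u} = 6 + 0 = 6$)
$M{\left(B,t \right)} = 8 - \frac{B}{6}$
$- l{\left(M{\left(4 \cdot 1,O{\left(4 \right)} \right)} \right)} = - (8 - \frac{4 \cdot 1}{6}) = - (8 - \frac{2}{3}) = \left(-1\right) \frac{22}{3} = - \frac{22}{3}$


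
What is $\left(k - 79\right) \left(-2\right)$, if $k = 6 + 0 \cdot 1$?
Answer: $146$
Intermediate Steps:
$k = 6$ ($k = 6 + 0 = 6$)
$\left(k - 79\right) \left(-2\right) = \left(6 - 79\right) \left(-2\right) = \left(-73\right) \left(-2\right) = 146$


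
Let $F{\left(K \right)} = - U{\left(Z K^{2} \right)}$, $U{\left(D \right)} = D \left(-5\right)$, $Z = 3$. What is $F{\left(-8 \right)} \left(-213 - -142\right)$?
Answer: $-68160$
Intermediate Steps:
$U{\left(D \right)} = - 5 D$
$F{\left(K \right)} = 15 K^{2}$ ($F{\left(K \right)} = - \left(-5\right) 3 K^{2} = - \left(-15\right) K^{2} = 15 K^{2}$)
$F{\left(-8 \right)} \left(-213 - -142\right) = 15 \left(-8\right)^{2} \left(-213 - -142\right) = 15 \cdot 64 \left(-213 + 142\right) = 960 \left(-71\right) = -68160$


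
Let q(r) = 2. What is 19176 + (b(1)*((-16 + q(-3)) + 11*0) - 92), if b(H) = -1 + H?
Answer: 19084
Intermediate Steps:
19176 + (b(1)*((-16 + q(-3)) + 11*0) - 92) = 19176 + ((-1 + 1)*((-16 + 2) + 11*0) - 92) = 19176 + (0*(-14 + 0) - 92) = 19176 + (0*(-14) - 92) = 19176 + (0 - 92) = 19176 - 92 = 19084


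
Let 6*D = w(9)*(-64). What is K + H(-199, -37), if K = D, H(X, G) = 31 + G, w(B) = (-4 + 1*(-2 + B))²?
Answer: -102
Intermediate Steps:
w(B) = (-6 + B)² (w(B) = (-4 + (-2 + B))² = (-6 + B)²)
D = -96 (D = ((-6 + 9)²*(-64))/6 = (3²*(-64))/6 = (9*(-64))/6 = (⅙)*(-576) = -96)
K = -96
K + H(-199, -37) = -96 + (31 - 37) = -96 - 6 = -102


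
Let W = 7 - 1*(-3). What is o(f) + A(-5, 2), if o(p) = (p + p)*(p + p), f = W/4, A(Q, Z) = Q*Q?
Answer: 50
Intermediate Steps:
W = 10 (W = 7 + 3 = 10)
A(Q, Z) = Q²
f = 5/2 (f = 10/4 = 10*(¼) = 5/2 ≈ 2.5000)
o(p) = 4*p² (o(p) = (2*p)*(2*p) = 4*p²)
o(f) + A(-5, 2) = 4*(5/2)² + (-5)² = 4*(25/4) + 25 = 25 + 25 = 50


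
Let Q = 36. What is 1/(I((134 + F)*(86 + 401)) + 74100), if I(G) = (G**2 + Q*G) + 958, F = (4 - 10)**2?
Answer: 1/6857239598 ≈ 1.4583e-10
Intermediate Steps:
F = 36 (F = (-6)**2 = 36)
I(G) = 958 + G**2 + 36*G (I(G) = (G**2 + 36*G) + 958 = 958 + G**2 + 36*G)
1/(I((134 + F)*(86 + 401)) + 74100) = 1/((958 + ((134 + 36)*(86 + 401))**2 + 36*((134 + 36)*(86 + 401))) + 74100) = 1/((958 + (170*487)**2 + 36*(170*487)) + 74100) = 1/((958 + 82790**2 + 36*82790) + 74100) = 1/((958 + 6854184100 + 2980440) + 74100) = 1/(6857165498 + 74100) = 1/6857239598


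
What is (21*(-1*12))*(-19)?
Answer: 4788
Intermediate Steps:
(21*(-1*12))*(-19) = (21*(-12))*(-19) = -252*(-19) = 4788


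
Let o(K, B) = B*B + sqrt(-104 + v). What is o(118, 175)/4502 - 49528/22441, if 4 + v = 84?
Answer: 464280569/101029382 + I*sqrt(6)/2251 ≈ 4.5955 + 0.0010882*I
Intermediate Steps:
v = 80 (v = -4 + 84 = 80)
o(K, B) = B**2 + 2*I*sqrt(6) (o(K, B) = B*B + sqrt(-104 + 80) = B**2 + sqrt(-24) = B**2 + 2*I*sqrt(6))
o(118, 175)/4502 - 49528/22441 = (175**2 + 2*I*sqrt(6))/4502 - 49528/22441 = (30625 + 2*I*sqrt(6))*(1/4502) - 49528*1/22441 = (30625/4502 + I*sqrt(6)/2251) - 49528/22441 = 464280569/101029382 + I*sqrt(6)/2251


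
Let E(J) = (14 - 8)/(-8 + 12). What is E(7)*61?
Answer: 183/2 ≈ 91.500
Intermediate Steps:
E(J) = 3/2 (E(J) = 6/4 = 6*(¼) = 3/2)
E(7)*61 = (3/2)*61 = 183/2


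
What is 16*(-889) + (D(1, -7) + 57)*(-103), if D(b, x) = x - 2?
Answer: -19168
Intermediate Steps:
D(b, x) = -2 + x
16*(-889) + (D(1, -7) + 57)*(-103) = 16*(-889) + ((-2 - 7) + 57)*(-103) = -14224 + (-9 + 57)*(-103) = -14224 + 48*(-103) = -14224 - 4944 = -19168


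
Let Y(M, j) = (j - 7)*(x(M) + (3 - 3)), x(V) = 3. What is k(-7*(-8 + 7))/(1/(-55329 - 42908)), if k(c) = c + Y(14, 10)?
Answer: -1571792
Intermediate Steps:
Y(M, j) = -21 + 3*j (Y(M, j) = (j - 7)*(3 + (3 - 3)) = (-7 + j)*(3 + 0) = (-7 + j)*3 = -21 + 3*j)
k(c) = 9 + c (k(c) = c + (-21 + 3*10) = c + (-21 + 30) = c + 9 = 9 + c)
k(-7*(-8 + 7))/(1/(-55329 - 42908)) = (9 - 7*(-8 + 7))/(1/(-55329 - 42908)) = (9 - 7*(-1))/(1/(-98237)) = (9 + 7)/(-1/98237) = 16*(-98237) = -1571792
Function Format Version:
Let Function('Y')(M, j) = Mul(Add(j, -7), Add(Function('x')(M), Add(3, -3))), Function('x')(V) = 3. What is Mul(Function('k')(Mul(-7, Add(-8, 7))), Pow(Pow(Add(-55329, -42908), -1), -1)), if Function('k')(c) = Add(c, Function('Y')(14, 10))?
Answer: -1571792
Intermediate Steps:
Function('Y')(M, j) = Add(-21, Mul(3, j)) (Function('Y')(M, j) = Mul(Add(j, -7), Add(3, Add(3, -3))) = Mul(Add(-7, j), Add(3, 0)) = Mul(Add(-7, j), 3) = Add(-21, Mul(3, j)))
Function('k')(c) = Add(9, c) (Function('k')(c) = Add(c, Add(-21, Mul(3, 10))) = Add(c, Add(-21, 30)) = Add(c, 9) = Add(9, c))
Mul(Function('k')(Mul(-7, Add(-8, 7))), Pow(Pow(Add(-55329, -42908), -1), -1)) = Mul(Add(9, Mul(-7, Add(-8, 7))), Pow(Pow(Add(-55329, -42908), -1), -1)) = Mul(Add(9, Mul(-7, -1)), Pow(Pow(-98237, -1), -1)) = Mul(Add(9, 7), Pow(Rational(-1, 98237), -1)) = Mul(16, -98237) = -1571792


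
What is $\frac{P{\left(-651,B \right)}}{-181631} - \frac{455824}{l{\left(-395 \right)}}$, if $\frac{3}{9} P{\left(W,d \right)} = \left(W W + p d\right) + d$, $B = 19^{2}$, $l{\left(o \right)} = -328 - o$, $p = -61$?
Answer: $- \frac{82872599285}{12169277} \approx -6810.0$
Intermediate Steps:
$B = 361$
$P{\left(W,d \right)} = - 180 d + 3 W^{2}$ ($P{\left(W,d \right)} = 3 \left(\left(W W - 61 d\right) + d\right) = 3 \left(\left(W^{2} - 61 d\right) + d\right) = 3 \left(W^{2} - 60 d\right) = - 180 d + 3 W^{2}$)
$\frac{P{\left(-651,B \right)}}{-181631} - \frac{455824}{l{\left(-395 \right)}} = \frac{\left(-180\right) 361 + 3 \left(-651\right)^{2}}{-181631} - \frac{455824}{-328 - -395} = \left(-64980 + 3 \cdot 423801\right) \left(- \frac{1}{181631}\right) - \frac{455824}{-328 + 395} = \left(-64980 + 1271403\right) \left(- \frac{1}{181631}\right) - \frac{455824}{67} = 1206423 \left(- \frac{1}{181631}\right) - \frac{455824}{67} = - \frac{1206423}{181631} - \frac{455824}{67} = - \frac{82872599285}{12169277}$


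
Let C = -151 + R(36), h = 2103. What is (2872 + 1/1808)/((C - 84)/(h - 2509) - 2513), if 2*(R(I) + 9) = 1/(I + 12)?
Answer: -12649117572/11065328945 ≈ -1.1431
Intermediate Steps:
R(I) = -9 + 1/(2*(12 + I)) (R(I) = -9 + 1/(2*(I + 12)) = -9 + 1/(2*(12 + I)))
C = -15359/96 (C = -151 + (-215 - 18*36)/(2*(12 + 36)) = -151 + (½)*(-215 - 648)/48 = -151 + (½)*(1/48)*(-863) = -151 - 863/96 = -15359/96 ≈ -159.99)
(2872 + 1/1808)/((C - 84)/(h - 2509) - 2513) = (2872 + 1/1808)/((-15359/96 - 84)/(2103 - 2509) - 2513) = (2872 + 1/1808)/(-23423/96/(-406) - 2513) = 5192577/(1808*(-23423/96*(-1/406) - 2513)) = 5192577/(1808*(23423/38976 - 2513)) = 5192577/(1808*(-97923265/38976)) = (5192577/1808)*(-38976/97923265) = -12649117572/11065328945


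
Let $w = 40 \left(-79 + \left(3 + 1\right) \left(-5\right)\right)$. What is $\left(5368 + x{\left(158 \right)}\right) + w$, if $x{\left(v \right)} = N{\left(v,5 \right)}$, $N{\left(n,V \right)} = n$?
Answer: $1566$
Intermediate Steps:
$x{\left(v \right)} = v$
$w = -3960$ ($w = 40 \left(-79 + 4 \left(-5\right)\right) = 40 \left(-79 - 20\right) = 40 \left(-99\right) = -3960$)
$\left(5368 + x{\left(158 \right)}\right) + w = \left(5368 + 158\right) - 3960 = 5526 - 3960 = 1566$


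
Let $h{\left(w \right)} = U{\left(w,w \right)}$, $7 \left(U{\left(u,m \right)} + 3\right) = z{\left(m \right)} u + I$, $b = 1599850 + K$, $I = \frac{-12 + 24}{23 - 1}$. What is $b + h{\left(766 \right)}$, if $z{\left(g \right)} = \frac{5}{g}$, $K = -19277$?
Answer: $\frac{121703951}{77} \approx 1.5806 \cdot 10^{6}$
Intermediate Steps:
$I = \frac{6}{11}$ ($I = \frac{12}{22} = 12 \cdot \frac{1}{22} = \frac{6}{11} \approx 0.54545$)
$b = 1580573$ ($b = 1599850 - 19277 = 1580573$)
$U{\left(u,m \right)} = - \frac{225}{77} + \frac{5 u}{7 m}$ ($U{\left(u,m \right)} = -3 + \frac{\frac{5}{m} u + \frac{6}{11}}{7} = -3 + \frac{\frac{5 u}{m} + \frac{6}{11}}{7} = -3 + \frac{\frac{6}{11} + \frac{5 u}{m}}{7} = -3 + \left(\frac{6}{77} + \frac{5 u}{7 m}\right) = - \frac{225}{77} + \frac{5 u}{7 m}$)
$h{\left(w \right)} = - \frac{170}{77}$ ($h{\left(w \right)} = \frac{5 \left(- 45 w + 11 w\right)}{77 w} = \frac{5 \left(- 34 w\right)}{77 w} = - \frac{170}{77}$)
$b + h{\left(766 \right)} = 1580573 - \frac{170}{77} = \frac{121703951}{77}$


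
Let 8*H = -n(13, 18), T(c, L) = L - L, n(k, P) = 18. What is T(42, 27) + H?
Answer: -9/4 ≈ -2.2500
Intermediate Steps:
T(c, L) = 0
H = -9/4 (H = (-1*18)/8 = (1/8)*(-18) = -9/4 ≈ -2.2500)
T(42, 27) + H = 0 - 9/4 = -9/4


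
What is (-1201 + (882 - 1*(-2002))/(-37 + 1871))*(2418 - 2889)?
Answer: 74005875/131 ≈ 5.6493e+5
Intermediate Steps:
(-1201 + (882 - 1*(-2002))/(-37 + 1871))*(2418 - 2889) = (-1201 + (882 + 2002)/1834)*(-471) = (-1201 + 2884*(1/1834))*(-471) = (-1201 + 206/131)*(-471) = -157125/131*(-471) = 74005875/131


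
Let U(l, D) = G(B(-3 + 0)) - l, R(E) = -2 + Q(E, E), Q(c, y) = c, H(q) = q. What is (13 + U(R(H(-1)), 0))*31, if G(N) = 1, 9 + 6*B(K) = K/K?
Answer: 527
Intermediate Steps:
B(K) = -4/3 (B(K) = -3/2 + (K/K)/6 = -3/2 + (⅙)*1 = -3/2 + ⅙ = -4/3)
R(E) = -2 + E
U(l, D) = 1 - l
(13 + U(R(H(-1)), 0))*31 = (13 + (1 - (-2 - 1)))*31 = (13 + (1 - 1*(-3)))*31 = (13 + (1 + 3))*31 = (13 + 4)*31 = 17*31 = 527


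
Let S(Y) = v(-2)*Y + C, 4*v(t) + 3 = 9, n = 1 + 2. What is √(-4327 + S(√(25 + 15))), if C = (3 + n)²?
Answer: √(-4291 + 3*√10) ≈ 65.433*I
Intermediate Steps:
n = 3
v(t) = 3/2 (v(t) = -¾ + (¼)*9 = -¾ + 9/4 = 3/2)
C = 36 (C = (3 + 3)² = 6² = 36)
S(Y) = 36 + 3*Y/2 (S(Y) = 3*Y/2 + 36 = 36 + 3*Y/2)
√(-4327 + S(√(25 + 15))) = √(-4327 + (36 + 3*√(25 + 15)/2)) = √(-4327 + (36 + 3*√40/2)) = √(-4327 + (36 + 3*(2*√10)/2)) = √(-4327 + (36 + 3*√10)) = √(-4291 + 3*√10)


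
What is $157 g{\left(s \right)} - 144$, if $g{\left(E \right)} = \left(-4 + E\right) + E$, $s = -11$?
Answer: $-4226$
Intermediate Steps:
$g{\left(E \right)} = -4 + 2 E$
$157 g{\left(s \right)} - 144 = 157 \left(-4 + 2 \left(-11\right)\right) - 144 = 157 \left(-4 - 22\right) - 144 = 157 \left(-26\right) - 144 = -4082 - 144 = -4226$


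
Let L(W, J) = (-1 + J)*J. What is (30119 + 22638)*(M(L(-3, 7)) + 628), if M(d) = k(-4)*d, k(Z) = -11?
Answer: 8757662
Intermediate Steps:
L(W, J) = J*(-1 + J)
M(d) = -11*d
(30119 + 22638)*(M(L(-3, 7)) + 628) = (30119 + 22638)*(-77*(-1 + 7) + 628) = 52757*(-77*6 + 628) = 52757*(-11*42 + 628) = 52757*(-462 + 628) = 52757*166 = 8757662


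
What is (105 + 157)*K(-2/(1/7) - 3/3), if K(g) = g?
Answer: -3930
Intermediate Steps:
(105 + 157)*K(-2/(1/7) - 3/3) = (105 + 157)*(-2/(1/7) - 3/3) = 262*(-2/(1*(⅐)) - 3*⅓) = 262*(-2/⅐ - 1) = 262*(-2*7 - 1) = 262*(-14 - 1) = 262*(-15) = -3930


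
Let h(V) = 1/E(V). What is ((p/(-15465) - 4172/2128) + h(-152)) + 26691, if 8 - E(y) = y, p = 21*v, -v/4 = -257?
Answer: 83645499501/3134240 ≈ 26688.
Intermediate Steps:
v = 1028 (v = -4*(-257) = 1028)
p = 21588 (p = 21*1028 = 21588)
E(y) = 8 - y
h(V) = 1/(8 - V)
((p/(-15465) - 4172/2128) + h(-152)) + 26691 = ((21588/(-15465) - 4172/2128) - 1/(-8 - 152)) + 26691 = ((21588*(-1/15465) - 4172*1/2128) - 1/(-160)) + 26691 = ((-7196/5155 - 149/76) - 1*(-1/160)) + 26691 = (-1314991/391780 + 1/160) + 26691 = -10500339/3134240 + 26691 = 83645499501/3134240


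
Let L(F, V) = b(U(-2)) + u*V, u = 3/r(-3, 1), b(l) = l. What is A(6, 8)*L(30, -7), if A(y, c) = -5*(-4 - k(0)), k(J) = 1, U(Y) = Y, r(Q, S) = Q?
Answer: 125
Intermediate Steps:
u = -1 (u = 3/(-3) = 3*(-⅓) = -1)
L(F, V) = -2 - V
A(y, c) = 25 (A(y, c) = -5*(-4 - 1*1) = -5*(-4 - 1) = -5*(-5) = 25)
A(6, 8)*L(30, -7) = 25*(-2 - 1*(-7)) = 25*(-2 + 7) = 25*5 = 125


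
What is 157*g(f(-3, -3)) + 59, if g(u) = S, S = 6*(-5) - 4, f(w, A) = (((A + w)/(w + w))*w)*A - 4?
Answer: -5279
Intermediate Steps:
f(w, A) = -4 + A*(A/2 + w/2) (f(w, A) = (((A + w)/((2*w)))*w)*A - 4 = (((A + w)*(1/(2*w)))*w)*A - 4 = (((A + w)/(2*w))*w)*A - 4 = (A/2 + w/2)*A - 4 = A*(A/2 + w/2) - 4 = -4 + A*(A/2 + w/2))
S = -34 (S = -30 - 4 = -34)
g(u) = -34
157*g(f(-3, -3)) + 59 = 157*(-34) + 59 = -5338 + 59 = -5279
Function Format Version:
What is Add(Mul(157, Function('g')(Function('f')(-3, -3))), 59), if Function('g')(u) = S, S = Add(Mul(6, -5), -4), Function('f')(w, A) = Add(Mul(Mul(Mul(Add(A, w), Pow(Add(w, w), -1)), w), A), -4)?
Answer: -5279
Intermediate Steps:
Function('f')(w, A) = Add(-4, Mul(A, Add(Mul(Rational(1, 2), A), Mul(Rational(1, 2), w)))) (Function('f')(w, A) = Add(Mul(Mul(Mul(Add(A, w), Pow(Mul(2, w), -1)), w), A), -4) = Add(Mul(Mul(Mul(Add(A, w), Mul(Rational(1, 2), Pow(w, -1))), w), A), -4) = Add(Mul(Mul(Mul(Rational(1, 2), Pow(w, -1), Add(A, w)), w), A), -4) = Add(Mul(Add(Mul(Rational(1, 2), A), Mul(Rational(1, 2), w)), A), -4) = Add(Mul(A, Add(Mul(Rational(1, 2), A), Mul(Rational(1, 2), w))), -4) = Add(-4, Mul(A, Add(Mul(Rational(1, 2), A), Mul(Rational(1, 2), w)))))
S = -34 (S = Add(-30, -4) = -34)
Function('g')(u) = -34
Add(Mul(157, Function('g')(Function('f')(-3, -3))), 59) = Add(Mul(157, -34), 59) = Add(-5338, 59) = -5279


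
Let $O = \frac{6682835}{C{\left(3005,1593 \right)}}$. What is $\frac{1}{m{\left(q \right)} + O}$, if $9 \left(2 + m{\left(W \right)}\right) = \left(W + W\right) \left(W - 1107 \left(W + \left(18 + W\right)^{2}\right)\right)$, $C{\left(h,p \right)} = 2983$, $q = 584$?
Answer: $- \frac{26847}{1400023530903187} \approx -1.9176 \cdot 10^{-11}$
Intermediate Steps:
$m{\left(W \right)} = -2 + \frac{2 W \left(- 1107 \left(18 + W\right)^{2} - 1106 W\right)}{9}$ ($m{\left(W \right)} = -2 + \frac{\left(W + W\right) \left(W - 1107 \left(W + \left(18 + W\right)^{2}\right)\right)}{9} = -2 + \frac{2 W \left(W - \left(1107 W + 1107 \left(18 + W\right)^{2}\right)\right)}{9} = -2 + \frac{2 W \left(- 1107 \left(18 + W\right)^{2} - 1106 W\right)}{9}$)
$O = \frac{6682835}{2983} \approx 2240.3$
$\frac{1}{m{\left(q \right)} + O} = \frac{1}{\left(-2 - \frac{2212 \cdot 584^{2}}{9} - 143664 \left(18 + 584\right)^{2}\right) + \frac{6682835}{2983}} = \frac{1}{\left(-2 - \frac{754415872}{9} - 143664 \cdot 602^{2}\right) + \frac{6682835}{2983}} = \frac{1}{\left(-2 - \frac{754415872}{9} - 143664 \cdot 362404\right) + \frac{6682835}{2983}} = \frac{1}{\left(-2 - \frac{754415872}{9} - 52064408256\right) + \frac{6682835}{2983}} = \frac{1}{- \frac{469334090194}{9} + \frac{6682835}{2983}} = \frac{1}{- \frac{1400023530903187}{26847}} = - \frac{26847}{1400023530903187}$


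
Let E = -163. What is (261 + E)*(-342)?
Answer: -33516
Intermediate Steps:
(261 + E)*(-342) = (261 - 163)*(-342) = 98*(-342) = -33516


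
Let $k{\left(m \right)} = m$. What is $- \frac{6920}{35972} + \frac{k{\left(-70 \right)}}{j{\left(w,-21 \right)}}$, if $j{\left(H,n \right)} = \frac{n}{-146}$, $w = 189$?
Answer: $- \frac{13134970}{26979} \approx -486.86$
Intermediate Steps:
$j{\left(H,n \right)} = - \frac{n}{146}$ ($j{\left(H,n \right)} = n \left(- \frac{1}{146}\right) = - \frac{n}{146}$)
$- \frac{6920}{35972} + \frac{k{\left(-70 \right)}}{j{\left(w,-21 \right)}} = - \frac{6920}{35972} - \frac{70}{\left(- \frac{1}{146}\right) \left(-21\right)} = \left(-6920\right) \frac{1}{35972} - \frac{70}{\frac{21}{146}} = - \frac{1730}{8993} - \frac{1460}{3} = - \frac{13134970}{26979}$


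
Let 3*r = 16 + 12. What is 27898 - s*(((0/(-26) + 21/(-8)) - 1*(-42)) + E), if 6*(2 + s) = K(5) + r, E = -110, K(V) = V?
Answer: 4021267/144 ≈ 27925.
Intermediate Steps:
r = 28/3 (r = (16 + 12)/3 = (⅓)*28 = 28/3 ≈ 9.3333)
s = 7/18 (s = -2 + (5 + 28/3)/6 = -2 + (⅙)*(43/3) = -2 + 43/18 = 7/18 ≈ 0.38889)
27898 - s*(((0/(-26) + 21/(-8)) - 1*(-42)) + E) = 27898 - 7*(((0/(-26) + 21/(-8)) - 1*(-42)) - 110)/18 = 27898 - 7*(((0*(-1/26) + 21*(-⅛)) + 42) - 110)/18 = 27898 - 7*(((0 - 21/8) + 42) - 110)/18 = 27898 - 7*((-21/8 + 42) - 110)/18 = 27898 - 7*(315/8 - 110)/18 = 27898 - 7*(-565)/(18*8) = 27898 - 1*(-3955/144) = 27898 + 3955/144 = 4021267/144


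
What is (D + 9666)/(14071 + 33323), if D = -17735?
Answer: -8069/47394 ≈ -0.17025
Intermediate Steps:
(D + 9666)/(14071 + 33323) = (-17735 + 9666)/(14071 + 33323) = -8069/47394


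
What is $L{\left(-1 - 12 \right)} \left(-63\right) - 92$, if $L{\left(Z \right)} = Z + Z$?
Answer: $1546$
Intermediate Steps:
$L{\left(Z \right)} = 2 Z$
$L{\left(-1 - 12 \right)} \left(-63\right) - 92 = 2 \left(-1 - 12\right) \left(-63\right) - 92 = 2 \left(-13\right) \left(-63\right) - 92 = \left(-26\right) \left(-63\right) - 92 = 1638 - 92 = 1546$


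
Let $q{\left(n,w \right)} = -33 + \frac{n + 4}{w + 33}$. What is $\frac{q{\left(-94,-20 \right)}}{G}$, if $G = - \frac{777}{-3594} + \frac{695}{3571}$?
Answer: $- \frac{740104034}{7615829} \approx -97.18$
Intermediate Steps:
$q{\left(n,w \right)} = -33 + \frac{4 + n}{33 + w}$
$G = \frac{1757499}{4278058}$ ($G = \left(-777\right) \left(- \frac{1}{3594}\right) + 695 \cdot \frac{1}{3571} = \frac{259}{1198} + \frac{695}{3571} = \frac{1757499}{4278058} \approx 0.41082$)
$\frac{q{\left(-94,-20 \right)}}{G} = \frac{\frac{1}{33 - 20} \left(-1085 - 94 - -660\right)}{\frac{1757499}{4278058}} = \frac{-1085 - 94 + 660}{13} \cdot \frac{4278058}{1757499} = \frac{1}{13} \left(-519\right) \frac{4278058}{1757499} = \left(- \frac{519}{13}\right) \frac{4278058}{1757499} = - \frac{740104034}{7615829}$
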